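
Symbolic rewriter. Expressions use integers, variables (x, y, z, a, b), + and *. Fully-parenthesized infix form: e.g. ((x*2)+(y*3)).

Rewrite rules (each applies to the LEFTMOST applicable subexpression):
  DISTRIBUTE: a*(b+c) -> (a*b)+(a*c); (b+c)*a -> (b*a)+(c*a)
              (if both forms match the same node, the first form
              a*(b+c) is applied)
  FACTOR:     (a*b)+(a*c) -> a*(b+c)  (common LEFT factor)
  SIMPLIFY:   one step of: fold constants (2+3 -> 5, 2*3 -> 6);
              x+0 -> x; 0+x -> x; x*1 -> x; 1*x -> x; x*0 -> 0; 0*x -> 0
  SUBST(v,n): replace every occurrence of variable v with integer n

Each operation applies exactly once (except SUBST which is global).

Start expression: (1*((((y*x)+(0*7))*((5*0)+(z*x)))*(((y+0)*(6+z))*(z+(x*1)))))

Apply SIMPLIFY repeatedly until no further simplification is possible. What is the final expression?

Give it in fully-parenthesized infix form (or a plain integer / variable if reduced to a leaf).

Answer: (((y*x)*(z*x))*((y*(6+z))*(z+x)))

Derivation:
Start: (1*((((y*x)+(0*7))*((5*0)+(z*x)))*(((y+0)*(6+z))*(z+(x*1)))))
Step 1: at root: (1*((((y*x)+(0*7))*((5*0)+(z*x)))*(((y+0)*(6+z))*(z+(x*1))))) -> ((((y*x)+(0*7))*((5*0)+(z*x)))*(((y+0)*(6+z))*(z+(x*1)))); overall: (1*((((y*x)+(0*7))*((5*0)+(z*x)))*(((y+0)*(6+z))*(z+(x*1))))) -> ((((y*x)+(0*7))*((5*0)+(z*x)))*(((y+0)*(6+z))*(z+(x*1))))
Step 2: at LLR: (0*7) -> 0; overall: ((((y*x)+(0*7))*((5*0)+(z*x)))*(((y+0)*(6+z))*(z+(x*1)))) -> ((((y*x)+0)*((5*0)+(z*x)))*(((y+0)*(6+z))*(z+(x*1))))
Step 3: at LL: ((y*x)+0) -> (y*x); overall: ((((y*x)+0)*((5*0)+(z*x)))*(((y+0)*(6+z))*(z+(x*1)))) -> (((y*x)*((5*0)+(z*x)))*(((y+0)*(6+z))*(z+(x*1))))
Step 4: at LRL: (5*0) -> 0; overall: (((y*x)*((5*0)+(z*x)))*(((y+0)*(6+z))*(z+(x*1)))) -> (((y*x)*(0+(z*x)))*(((y+0)*(6+z))*(z+(x*1))))
Step 5: at LR: (0+(z*x)) -> (z*x); overall: (((y*x)*(0+(z*x)))*(((y+0)*(6+z))*(z+(x*1)))) -> (((y*x)*(z*x))*(((y+0)*(6+z))*(z+(x*1))))
Step 6: at RLL: (y+0) -> y; overall: (((y*x)*(z*x))*(((y+0)*(6+z))*(z+(x*1)))) -> (((y*x)*(z*x))*((y*(6+z))*(z+(x*1))))
Step 7: at RRR: (x*1) -> x; overall: (((y*x)*(z*x))*((y*(6+z))*(z+(x*1)))) -> (((y*x)*(z*x))*((y*(6+z))*(z+x)))
Fixed point: (((y*x)*(z*x))*((y*(6+z))*(z+x)))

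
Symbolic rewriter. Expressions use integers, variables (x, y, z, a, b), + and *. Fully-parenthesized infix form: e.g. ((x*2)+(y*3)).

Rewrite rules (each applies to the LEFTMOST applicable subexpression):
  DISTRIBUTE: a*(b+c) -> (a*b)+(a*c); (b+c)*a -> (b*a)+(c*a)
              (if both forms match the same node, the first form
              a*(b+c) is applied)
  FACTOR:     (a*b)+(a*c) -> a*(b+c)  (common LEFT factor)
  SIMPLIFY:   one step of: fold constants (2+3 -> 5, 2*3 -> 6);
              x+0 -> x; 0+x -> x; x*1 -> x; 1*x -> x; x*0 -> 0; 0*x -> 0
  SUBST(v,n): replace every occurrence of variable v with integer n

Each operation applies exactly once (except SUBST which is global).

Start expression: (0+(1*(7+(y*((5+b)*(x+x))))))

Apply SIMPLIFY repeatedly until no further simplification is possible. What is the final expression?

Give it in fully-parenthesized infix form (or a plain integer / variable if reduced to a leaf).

Start: (0+(1*(7+(y*((5+b)*(x+x))))))
Step 1: at root: (0+(1*(7+(y*((5+b)*(x+x)))))) -> (1*(7+(y*((5+b)*(x+x))))); overall: (0+(1*(7+(y*((5+b)*(x+x)))))) -> (1*(7+(y*((5+b)*(x+x)))))
Step 2: at root: (1*(7+(y*((5+b)*(x+x))))) -> (7+(y*((5+b)*(x+x)))); overall: (1*(7+(y*((5+b)*(x+x))))) -> (7+(y*((5+b)*(x+x))))
Fixed point: (7+(y*((5+b)*(x+x))))

Answer: (7+(y*((5+b)*(x+x))))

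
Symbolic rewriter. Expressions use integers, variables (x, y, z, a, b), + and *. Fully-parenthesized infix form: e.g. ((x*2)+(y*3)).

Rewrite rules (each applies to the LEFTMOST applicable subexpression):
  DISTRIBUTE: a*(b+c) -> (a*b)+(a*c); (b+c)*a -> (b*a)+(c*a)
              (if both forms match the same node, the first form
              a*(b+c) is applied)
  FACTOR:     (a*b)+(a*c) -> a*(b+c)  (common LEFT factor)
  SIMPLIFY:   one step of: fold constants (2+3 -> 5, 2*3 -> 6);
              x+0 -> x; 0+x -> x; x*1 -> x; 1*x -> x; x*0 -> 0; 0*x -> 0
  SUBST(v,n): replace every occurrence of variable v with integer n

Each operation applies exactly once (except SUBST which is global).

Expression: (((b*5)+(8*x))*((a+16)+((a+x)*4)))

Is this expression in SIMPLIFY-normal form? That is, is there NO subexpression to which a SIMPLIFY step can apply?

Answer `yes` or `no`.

Answer: yes

Derivation:
Expression: (((b*5)+(8*x))*((a+16)+((a+x)*4)))
Scanning for simplifiable subexpressions (pre-order)...
  at root: (((b*5)+(8*x))*((a+16)+((a+x)*4))) (not simplifiable)
  at L: ((b*5)+(8*x)) (not simplifiable)
  at LL: (b*5) (not simplifiable)
  at LR: (8*x) (not simplifiable)
  at R: ((a+16)+((a+x)*4)) (not simplifiable)
  at RL: (a+16) (not simplifiable)
  at RR: ((a+x)*4) (not simplifiable)
  at RRL: (a+x) (not simplifiable)
Result: no simplifiable subexpression found -> normal form.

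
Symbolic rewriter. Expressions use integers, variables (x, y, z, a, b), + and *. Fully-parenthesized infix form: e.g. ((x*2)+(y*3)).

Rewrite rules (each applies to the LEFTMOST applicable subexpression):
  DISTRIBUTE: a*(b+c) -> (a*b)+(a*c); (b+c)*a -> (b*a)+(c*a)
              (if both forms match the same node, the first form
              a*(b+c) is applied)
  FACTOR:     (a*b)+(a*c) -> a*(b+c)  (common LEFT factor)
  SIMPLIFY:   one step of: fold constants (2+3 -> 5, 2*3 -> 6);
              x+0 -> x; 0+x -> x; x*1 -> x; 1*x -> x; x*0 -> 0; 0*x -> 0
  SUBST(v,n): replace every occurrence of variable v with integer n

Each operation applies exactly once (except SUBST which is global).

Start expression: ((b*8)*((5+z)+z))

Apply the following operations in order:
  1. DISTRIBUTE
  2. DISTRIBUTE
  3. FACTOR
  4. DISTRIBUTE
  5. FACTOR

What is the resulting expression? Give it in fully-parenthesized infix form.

Answer: (((b*8)*(5+z))+((b*8)*z))

Derivation:
Start: ((b*8)*((5+z)+z))
Apply DISTRIBUTE at root (target: ((b*8)*((5+z)+z))): ((b*8)*((5+z)+z)) -> (((b*8)*(5+z))+((b*8)*z))
Apply DISTRIBUTE at L (target: ((b*8)*(5+z))): (((b*8)*(5+z))+((b*8)*z)) -> ((((b*8)*5)+((b*8)*z))+((b*8)*z))
Apply FACTOR at L (target: (((b*8)*5)+((b*8)*z))): ((((b*8)*5)+((b*8)*z))+((b*8)*z)) -> (((b*8)*(5+z))+((b*8)*z))
Apply DISTRIBUTE at L (target: ((b*8)*(5+z))): (((b*8)*(5+z))+((b*8)*z)) -> ((((b*8)*5)+((b*8)*z))+((b*8)*z))
Apply FACTOR at L (target: (((b*8)*5)+((b*8)*z))): ((((b*8)*5)+((b*8)*z))+((b*8)*z)) -> (((b*8)*(5+z))+((b*8)*z))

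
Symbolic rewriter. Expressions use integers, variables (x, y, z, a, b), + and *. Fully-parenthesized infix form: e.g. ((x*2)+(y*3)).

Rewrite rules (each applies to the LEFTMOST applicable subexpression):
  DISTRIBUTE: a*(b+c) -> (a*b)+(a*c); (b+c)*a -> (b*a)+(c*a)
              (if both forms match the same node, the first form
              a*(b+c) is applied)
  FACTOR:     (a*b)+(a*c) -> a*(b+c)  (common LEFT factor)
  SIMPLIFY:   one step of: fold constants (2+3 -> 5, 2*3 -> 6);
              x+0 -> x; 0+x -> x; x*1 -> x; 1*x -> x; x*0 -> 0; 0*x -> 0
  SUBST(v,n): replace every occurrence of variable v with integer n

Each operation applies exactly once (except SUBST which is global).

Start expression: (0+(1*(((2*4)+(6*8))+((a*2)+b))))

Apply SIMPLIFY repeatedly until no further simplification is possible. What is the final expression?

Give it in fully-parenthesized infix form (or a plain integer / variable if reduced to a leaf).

Answer: (56+((a*2)+b))

Derivation:
Start: (0+(1*(((2*4)+(6*8))+((a*2)+b))))
Step 1: at root: (0+(1*(((2*4)+(6*8))+((a*2)+b)))) -> (1*(((2*4)+(6*8))+((a*2)+b))); overall: (0+(1*(((2*4)+(6*8))+((a*2)+b)))) -> (1*(((2*4)+(6*8))+((a*2)+b)))
Step 2: at root: (1*(((2*4)+(6*8))+((a*2)+b))) -> (((2*4)+(6*8))+((a*2)+b)); overall: (1*(((2*4)+(6*8))+((a*2)+b))) -> (((2*4)+(6*8))+((a*2)+b))
Step 3: at LL: (2*4) -> 8; overall: (((2*4)+(6*8))+((a*2)+b)) -> ((8+(6*8))+((a*2)+b))
Step 4: at LR: (6*8) -> 48; overall: ((8+(6*8))+((a*2)+b)) -> ((8+48)+((a*2)+b))
Step 5: at L: (8+48) -> 56; overall: ((8+48)+((a*2)+b)) -> (56+((a*2)+b))
Fixed point: (56+((a*2)+b))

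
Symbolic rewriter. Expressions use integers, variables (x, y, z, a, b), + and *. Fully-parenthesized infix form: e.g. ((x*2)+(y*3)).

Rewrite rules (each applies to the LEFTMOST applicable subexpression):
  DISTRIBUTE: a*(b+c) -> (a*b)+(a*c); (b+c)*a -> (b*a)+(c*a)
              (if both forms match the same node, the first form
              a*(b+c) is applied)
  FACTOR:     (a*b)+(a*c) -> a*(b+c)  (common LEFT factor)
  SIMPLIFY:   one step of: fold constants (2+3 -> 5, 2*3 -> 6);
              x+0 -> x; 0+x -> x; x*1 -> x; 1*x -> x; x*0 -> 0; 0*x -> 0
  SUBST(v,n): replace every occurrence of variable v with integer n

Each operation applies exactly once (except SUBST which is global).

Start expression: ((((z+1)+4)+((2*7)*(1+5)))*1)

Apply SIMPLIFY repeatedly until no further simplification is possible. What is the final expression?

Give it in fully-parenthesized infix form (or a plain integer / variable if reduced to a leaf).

Start: ((((z+1)+4)+((2*7)*(1+5)))*1)
Step 1: at root: ((((z+1)+4)+((2*7)*(1+5)))*1) -> (((z+1)+4)+((2*7)*(1+5))); overall: ((((z+1)+4)+((2*7)*(1+5)))*1) -> (((z+1)+4)+((2*7)*(1+5)))
Step 2: at RL: (2*7) -> 14; overall: (((z+1)+4)+((2*7)*(1+5))) -> (((z+1)+4)+(14*(1+5)))
Step 3: at RR: (1+5) -> 6; overall: (((z+1)+4)+(14*(1+5))) -> (((z+1)+4)+(14*6))
Step 4: at R: (14*6) -> 84; overall: (((z+1)+4)+(14*6)) -> (((z+1)+4)+84)
Fixed point: (((z+1)+4)+84)

Answer: (((z+1)+4)+84)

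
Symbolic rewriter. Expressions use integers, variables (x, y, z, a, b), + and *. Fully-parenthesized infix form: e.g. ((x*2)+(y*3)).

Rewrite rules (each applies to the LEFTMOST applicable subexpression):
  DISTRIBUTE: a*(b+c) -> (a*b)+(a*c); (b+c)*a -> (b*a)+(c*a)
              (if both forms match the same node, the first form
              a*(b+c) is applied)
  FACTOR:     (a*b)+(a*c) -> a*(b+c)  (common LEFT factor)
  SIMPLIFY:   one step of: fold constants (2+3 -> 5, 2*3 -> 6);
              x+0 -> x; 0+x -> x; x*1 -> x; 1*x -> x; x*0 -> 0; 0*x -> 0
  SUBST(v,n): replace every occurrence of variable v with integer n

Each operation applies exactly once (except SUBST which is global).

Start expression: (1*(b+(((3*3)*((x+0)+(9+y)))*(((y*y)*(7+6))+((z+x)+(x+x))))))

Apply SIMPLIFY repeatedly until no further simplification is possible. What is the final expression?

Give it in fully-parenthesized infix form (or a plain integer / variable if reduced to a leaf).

Answer: (b+((9*(x+(9+y)))*(((y*y)*13)+((z+x)+(x+x)))))

Derivation:
Start: (1*(b+(((3*3)*((x+0)+(9+y)))*(((y*y)*(7+6))+((z+x)+(x+x))))))
Step 1: at root: (1*(b+(((3*3)*((x+0)+(9+y)))*(((y*y)*(7+6))+((z+x)+(x+x)))))) -> (b+(((3*3)*((x+0)+(9+y)))*(((y*y)*(7+6))+((z+x)+(x+x))))); overall: (1*(b+(((3*3)*((x+0)+(9+y)))*(((y*y)*(7+6))+((z+x)+(x+x)))))) -> (b+(((3*3)*((x+0)+(9+y)))*(((y*y)*(7+6))+((z+x)+(x+x)))))
Step 2: at RLL: (3*3) -> 9; overall: (b+(((3*3)*((x+0)+(9+y)))*(((y*y)*(7+6))+((z+x)+(x+x))))) -> (b+((9*((x+0)+(9+y)))*(((y*y)*(7+6))+((z+x)+(x+x)))))
Step 3: at RLRL: (x+0) -> x; overall: (b+((9*((x+0)+(9+y)))*(((y*y)*(7+6))+((z+x)+(x+x))))) -> (b+((9*(x+(9+y)))*(((y*y)*(7+6))+((z+x)+(x+x)))))
Step 4: at RRLR: (7+6) -> 13; overall: (b+((9*(x+(9+y)))*(((y*y)*(7+6))+((z+x)+(x+x))))) -> (b+((9*(x+(9+y)))*(((y*y)*13)+((z+x)+(x+x)))))
Fixed point: (b+((9*(x+(9+y)))*(((y*y)*13)+((z+x)+(x+x)))))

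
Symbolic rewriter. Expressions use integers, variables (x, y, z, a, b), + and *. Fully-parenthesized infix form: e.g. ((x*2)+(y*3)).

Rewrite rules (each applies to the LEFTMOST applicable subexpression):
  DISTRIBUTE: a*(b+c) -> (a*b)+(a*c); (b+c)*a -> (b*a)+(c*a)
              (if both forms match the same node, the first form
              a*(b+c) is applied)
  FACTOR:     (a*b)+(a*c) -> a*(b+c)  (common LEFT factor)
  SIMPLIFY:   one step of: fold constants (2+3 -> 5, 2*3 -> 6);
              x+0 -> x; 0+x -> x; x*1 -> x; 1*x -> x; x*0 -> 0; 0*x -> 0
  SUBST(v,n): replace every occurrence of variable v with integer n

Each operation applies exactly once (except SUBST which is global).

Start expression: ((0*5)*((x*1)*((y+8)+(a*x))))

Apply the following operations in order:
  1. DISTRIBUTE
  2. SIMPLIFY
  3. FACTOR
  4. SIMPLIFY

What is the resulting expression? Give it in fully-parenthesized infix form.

Answer: 0

Derivation:
Start: ((0*5)*((x*1)*((y+8)+(a*x))))
Apply DISTRIBUTE at R (target: ((x*1)*((y+8)+(a*x)))): ((0*5)*((x*1)*((y+8)+(a*x)))) -> ((0*5)*(((x*1)*(y+8))+((x*1)*(a*x))))
Apply SIMPLIFY at L (target: (0*5)): ((0*5)*(((x*1)*(y+8))+((x*1)*(a*x)))) -> (0*(((x*1)*(y+8))+((x*1)*(a*x))))
Apply FACTOR at R (target: (((x*1)*(y+8))+((x*1)*(a*x)))): (0*(((x*1)*(y+8))+((x*1)*(a*x)))) -> (0*((x*1)*((y+8)+(a*x))))
Apply SIMPLIFY at root (target: (0*((x*1)*((y+8)+(a*x))))): (0*((x*1)*((y+8)+(a*x)))) -> 0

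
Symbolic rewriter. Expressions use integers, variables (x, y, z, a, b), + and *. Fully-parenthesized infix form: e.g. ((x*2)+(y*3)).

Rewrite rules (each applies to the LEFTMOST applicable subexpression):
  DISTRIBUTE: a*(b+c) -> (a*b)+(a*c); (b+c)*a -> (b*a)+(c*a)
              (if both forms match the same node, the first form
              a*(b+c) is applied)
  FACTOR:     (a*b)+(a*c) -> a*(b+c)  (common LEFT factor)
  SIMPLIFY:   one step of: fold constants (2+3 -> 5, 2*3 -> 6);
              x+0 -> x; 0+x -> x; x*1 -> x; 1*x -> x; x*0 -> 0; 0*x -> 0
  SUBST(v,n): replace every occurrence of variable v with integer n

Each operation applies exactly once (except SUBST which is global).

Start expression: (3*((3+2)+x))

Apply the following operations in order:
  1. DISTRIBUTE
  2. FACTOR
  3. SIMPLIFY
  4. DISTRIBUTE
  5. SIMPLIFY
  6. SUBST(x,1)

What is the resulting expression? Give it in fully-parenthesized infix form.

Answer: (15+(3*1))

Derivation:
Start: (3*((3+2)+x))
Apply DISTRIBUTE at root (target: (3*((3+2)+x))): (3*((3+2)+x)) -> ((3*(3+2))+(3*x))
Apply FACTOR at root (target: ((3*(3+2))+(3*x))): ((3*(3+2))+(3*x)) -> (3*((3+2)+x))
Apply SIMPLIFY at RL (target: (3+2)): (3*((3+2)+x)) -> (3*(5+x))
Apply DISTRIBUTE at root (target: (3*(5+x))): (3*(5+x)) -> ((3*5)+(3*x))
Apply SIMPLIFY at L (target: (3*5)): ((3*5)+(3*x)) -> (15+(3*x))
Apply SUBST(x,1): (15+(3*x)) -> (15+(3*1))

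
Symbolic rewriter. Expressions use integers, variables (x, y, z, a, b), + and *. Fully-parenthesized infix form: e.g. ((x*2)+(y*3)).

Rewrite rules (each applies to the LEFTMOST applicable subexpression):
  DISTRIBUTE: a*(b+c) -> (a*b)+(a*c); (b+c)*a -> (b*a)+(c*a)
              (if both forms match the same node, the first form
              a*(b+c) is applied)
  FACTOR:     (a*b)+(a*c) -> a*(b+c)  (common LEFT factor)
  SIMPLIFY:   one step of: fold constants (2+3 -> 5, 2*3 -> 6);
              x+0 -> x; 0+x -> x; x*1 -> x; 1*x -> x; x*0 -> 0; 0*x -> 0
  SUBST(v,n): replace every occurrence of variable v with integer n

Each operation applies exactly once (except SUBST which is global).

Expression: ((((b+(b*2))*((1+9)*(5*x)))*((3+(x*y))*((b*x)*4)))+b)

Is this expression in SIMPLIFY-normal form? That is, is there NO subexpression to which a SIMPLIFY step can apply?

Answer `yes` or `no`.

Expression: ((((b+(b*2))*((1+9)*(5*x)))*((3+(x*y))*((b*x)*4)))+b)
Scanning for simplifiable subexpressions (pre-order)...
  at root: ((((b+(b*2))*((1+9)*(5*x)))*((3+(x*y))*((b*x)*4)))+b) (not simplifiable)
  at L: (((b+(b*2))*((1+9)*(5*x)))*((3+(x*y))*((b*x)*4))) (not simplifiable)
  at LL: ((b+(b*2))*((1+9)*(5*x))) (not simplifiable)
  at LLL: (b+(b*2)) (not simplifiable)
  at LLLR: (b*2) (not simplifiable)
  at LLR: ((1+9)*(5*x)) (not simplifiable)
  at LLRL: (1+9) (SIMPLIFIABLE)
  at LLRR: (5*x) (not simplifiable)
  at LR: ((3+(x*y))*((b*x)*4)) (not simplifiable)
  at LRL: (3+(x*y)) (not simplifiable)
  at LRLR: (x*y) (not simplifiable)
  at LRR: ((b*x)*4) (not simplifiable)
  at LRRL: (b*x) (not simplifiable)
Found simplifiable subexpr at path LLRL: (1+9)
One SIMPLIFY step would give: ((((b+(b*2))*(10*(5*x)))*((3+(x*y))*((b*x)*4)))+b)
-> NOT in normal form.

Answer: no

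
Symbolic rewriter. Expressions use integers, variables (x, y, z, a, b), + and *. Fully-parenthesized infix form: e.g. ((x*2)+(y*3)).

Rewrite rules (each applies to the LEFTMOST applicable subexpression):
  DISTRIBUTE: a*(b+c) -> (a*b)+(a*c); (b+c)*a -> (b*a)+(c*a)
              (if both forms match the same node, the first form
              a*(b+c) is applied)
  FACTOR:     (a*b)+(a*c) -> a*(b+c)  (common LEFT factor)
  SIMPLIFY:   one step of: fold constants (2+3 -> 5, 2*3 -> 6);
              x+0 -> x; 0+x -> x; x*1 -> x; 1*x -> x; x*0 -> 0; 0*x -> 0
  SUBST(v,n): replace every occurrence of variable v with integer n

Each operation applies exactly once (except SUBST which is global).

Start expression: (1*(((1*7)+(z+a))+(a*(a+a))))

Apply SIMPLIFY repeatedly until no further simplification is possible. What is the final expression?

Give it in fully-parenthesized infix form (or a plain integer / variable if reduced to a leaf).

Start: (1*(((1*7)+(z+a))+(a*(a+a))))
Step 1: at root: (1*(((1*7)+(z+a))+(a*(a+a)))) -> (((1*7)+(z+a))+(a*(a+a))); overall: (1*(((1*7)+(z+a))+(a*(a+a)))) -> (((1*7)+(z+a))+(a*(a+a)))
Step 2: at LL: (1*7) -> 7; overall: (((1*7)+(z+a))+(a*(a+a))) -> ((7+(z+a))+(a*(a+a)))
Fixed point: ((7+(z+a))+(a*(a+a)))

Answer: ((7+(z+a))+(a*(a+a)))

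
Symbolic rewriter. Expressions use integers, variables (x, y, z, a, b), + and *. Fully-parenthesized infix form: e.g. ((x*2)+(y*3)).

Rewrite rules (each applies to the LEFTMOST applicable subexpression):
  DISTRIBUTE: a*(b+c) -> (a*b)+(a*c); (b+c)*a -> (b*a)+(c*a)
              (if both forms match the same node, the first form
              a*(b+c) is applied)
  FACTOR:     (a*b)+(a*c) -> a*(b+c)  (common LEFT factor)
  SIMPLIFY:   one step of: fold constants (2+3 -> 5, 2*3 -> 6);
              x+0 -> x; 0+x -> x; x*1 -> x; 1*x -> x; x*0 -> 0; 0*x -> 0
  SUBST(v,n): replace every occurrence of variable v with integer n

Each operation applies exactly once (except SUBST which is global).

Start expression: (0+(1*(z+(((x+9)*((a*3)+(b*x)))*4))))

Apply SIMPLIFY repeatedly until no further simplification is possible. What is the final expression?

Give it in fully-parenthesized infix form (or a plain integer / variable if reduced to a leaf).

Answer: (z+(((x+9)*((a*3)+(b*x)))*4))

Derivation:
Start: (0+(1*(z+(((x+9)*((a*3)+(b*x)))*4))))
Step 1: at root: (0+(1*(z+(((x+9)*((a*3)+(b*x)))*4)))) -> (1*(z+(((x+9)*((a*3)+(b*x)))*4))); overall: (0+(1*(z+(((x+9)*((a*3)+(b*x)))*4)))) -> (1*(z+(((x+9)*((a*3)+(b*x)))*4)))
Step 2: at root: (1*(z+(((x+9)*((a*3)+(b*x)))*4))) -> (z+(((x+9)*((a*3)+(b*x)))*4)); overall: (1*(z+(((x+9)*((a*3)+(b*x)))*4))) -> (z+(((x+9)*((a*3)+(b*x)))*4))
Fixed point: (z+(((x+9)*((a*3)+(b*x)))*4))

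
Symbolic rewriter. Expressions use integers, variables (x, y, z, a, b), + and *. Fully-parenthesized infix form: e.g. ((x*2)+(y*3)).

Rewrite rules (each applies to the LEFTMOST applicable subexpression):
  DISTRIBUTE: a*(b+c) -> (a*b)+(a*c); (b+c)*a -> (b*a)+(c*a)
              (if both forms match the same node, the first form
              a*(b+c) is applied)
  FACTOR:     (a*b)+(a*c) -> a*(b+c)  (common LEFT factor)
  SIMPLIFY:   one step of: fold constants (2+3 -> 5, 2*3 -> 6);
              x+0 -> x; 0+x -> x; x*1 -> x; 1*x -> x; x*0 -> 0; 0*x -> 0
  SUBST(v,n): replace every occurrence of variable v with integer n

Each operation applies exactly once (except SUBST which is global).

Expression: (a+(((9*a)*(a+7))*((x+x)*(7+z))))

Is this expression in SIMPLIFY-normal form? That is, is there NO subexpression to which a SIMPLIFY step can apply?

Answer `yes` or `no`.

Expression: (a+(((9*a)*(a+7))*((x+x)*(7+z))))
Scanning for simplifiable subexpressions (pre-order)...
  at root: (a+(((9*a)*(a+7))*((x+x)*(7+z)))) (not simplifiable)
  at R: (((9*a)*(a+7))*((x+x)*(7+z))) (not simplifiable)
  at RL: ((9*a)*(a+7)) (not simplifiable)
  at RLL: (9*a) (not simplifiable)
  at RLR: (a+7) (not simplifiable)
  at RR: ((x+x)*(7+z)) (not simplifiable)
  at RRL: (x+x) (not simplifiable)
  at RRR: (7+z) (not simplifiable)
Result: no simplifiable subexpression found -> normal form.

Answer: yes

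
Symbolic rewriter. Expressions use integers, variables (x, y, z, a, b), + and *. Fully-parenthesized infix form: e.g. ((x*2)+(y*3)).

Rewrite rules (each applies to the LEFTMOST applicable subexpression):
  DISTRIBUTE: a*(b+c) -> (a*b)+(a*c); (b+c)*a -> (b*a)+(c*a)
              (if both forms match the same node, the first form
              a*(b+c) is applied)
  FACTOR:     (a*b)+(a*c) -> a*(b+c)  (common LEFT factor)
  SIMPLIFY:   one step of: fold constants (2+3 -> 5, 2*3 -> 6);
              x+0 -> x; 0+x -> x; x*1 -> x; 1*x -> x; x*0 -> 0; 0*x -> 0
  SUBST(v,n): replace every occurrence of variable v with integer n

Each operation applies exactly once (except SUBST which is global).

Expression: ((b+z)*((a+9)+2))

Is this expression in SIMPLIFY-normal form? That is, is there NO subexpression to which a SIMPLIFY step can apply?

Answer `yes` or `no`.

Expression: ((b+z)*((a+9)+2))
Scanning for simplifiable subexpressions (pre-order)...
  at root: ((b+z)*((a+9)+2)) (not simplifiable)
  at L: (b+z) (not simplifiable)
  at R: ((a+9)+2) (not simplifiable)
  at RL: (a+9) (not simplifiable)
Result: no simplifiable subexpression found -> normal form.

Answer: yes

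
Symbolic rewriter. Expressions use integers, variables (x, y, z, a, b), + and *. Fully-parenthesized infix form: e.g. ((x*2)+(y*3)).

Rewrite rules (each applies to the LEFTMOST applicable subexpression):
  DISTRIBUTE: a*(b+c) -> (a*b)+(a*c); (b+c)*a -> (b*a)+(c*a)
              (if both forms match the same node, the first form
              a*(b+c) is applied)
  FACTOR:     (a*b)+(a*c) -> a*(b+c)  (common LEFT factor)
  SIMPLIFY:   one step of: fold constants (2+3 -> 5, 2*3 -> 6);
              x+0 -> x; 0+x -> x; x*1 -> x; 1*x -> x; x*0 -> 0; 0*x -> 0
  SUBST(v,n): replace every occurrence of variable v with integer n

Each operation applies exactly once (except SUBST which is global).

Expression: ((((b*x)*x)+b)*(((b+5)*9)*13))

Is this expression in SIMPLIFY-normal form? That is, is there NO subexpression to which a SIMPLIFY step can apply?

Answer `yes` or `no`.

Answer: yes

Derivation:
Expression: ((((b*x)*x)+b)*(((b+5)*9)*13))
Scanning for simplifiable subexpressions (pre-order)...
  at root: ((((b*x)*x)+b)*(((b+5)*9)*13)) (not simplifiable)
  at L: (((b*x)*x)+b) (not simplifiable)
  at LL: ((b*x)*x) (not simplifiable)
  at LLL: (b*x) (not simplifiable)
  at R: (((b+5)*9)*13) (not simplifiable)
  at RL: ((b+5)*9) (not simplifiable)
  at RLL: (b+5) (not simplifiable)
Result: no simplifiable subexpression found -> normal form.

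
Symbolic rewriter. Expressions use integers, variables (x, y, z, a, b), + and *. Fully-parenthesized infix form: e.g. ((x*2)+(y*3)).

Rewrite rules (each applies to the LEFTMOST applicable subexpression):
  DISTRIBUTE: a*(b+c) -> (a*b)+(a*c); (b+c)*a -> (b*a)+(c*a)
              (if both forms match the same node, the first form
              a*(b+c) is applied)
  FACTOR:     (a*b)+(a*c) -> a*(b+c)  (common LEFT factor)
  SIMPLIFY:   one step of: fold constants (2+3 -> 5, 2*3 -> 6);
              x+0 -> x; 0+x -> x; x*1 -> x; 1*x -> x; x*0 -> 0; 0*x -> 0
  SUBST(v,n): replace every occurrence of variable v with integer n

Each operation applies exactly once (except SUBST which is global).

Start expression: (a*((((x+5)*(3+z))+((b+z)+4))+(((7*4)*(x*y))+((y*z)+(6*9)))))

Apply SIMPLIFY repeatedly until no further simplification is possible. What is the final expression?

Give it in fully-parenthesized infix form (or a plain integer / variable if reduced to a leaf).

Start: (a*((((x+5)*(3+z))+((b+z)+4))+(((7*4)*(x*y))+((y*z)+(6*9)))))
Step 1: at RRLL: (7*4) -> 28; overall: (a*((((x+5)*(3+z))+((b+z)+4))+(((7*4)*(x*y))+((y*z)+(6*9))))) -> (a*((((x+5)*(3+z))+((b+z)+4))+((28*(x*y))+((y*z)+(6*9)))))
Step 2: at RRRR: (6*9) -> 54; overall: (a*((((x+5)*(3+z))+((b+z)+4))+((28*(x*y))+((y*z)+(6*9))))) -> (a*((((x+5)*(3+z))+((b+z)+4))+((28*(x*y))+((y*z)+54))))
Fixed point: (a*((((x+5)*(3+z))+((b+z)+4))+((28*(x*y))+((y*z)+54))))

Answer: (a*((((x+5)*(3+z))+((b+z)+4))+((28*(x*y))+((y*z)+54))))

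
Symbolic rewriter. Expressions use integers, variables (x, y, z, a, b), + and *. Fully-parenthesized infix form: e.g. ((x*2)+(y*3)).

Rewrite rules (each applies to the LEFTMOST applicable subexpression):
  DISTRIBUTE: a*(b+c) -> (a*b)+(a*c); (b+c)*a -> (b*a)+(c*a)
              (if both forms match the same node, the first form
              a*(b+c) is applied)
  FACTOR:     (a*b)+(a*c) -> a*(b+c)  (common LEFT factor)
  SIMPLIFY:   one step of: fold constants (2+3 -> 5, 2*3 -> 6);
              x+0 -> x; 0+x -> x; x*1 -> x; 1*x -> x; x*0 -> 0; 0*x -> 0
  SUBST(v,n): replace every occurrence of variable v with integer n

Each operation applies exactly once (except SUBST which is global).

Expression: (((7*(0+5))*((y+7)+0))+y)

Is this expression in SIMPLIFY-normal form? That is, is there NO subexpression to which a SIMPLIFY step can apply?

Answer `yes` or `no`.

Answer: no

Derivation:
Expression: (((7*(0+5))*((y+7)+0))+y)
Scanning for simplifiable subexpressions (pre-order)...
  at root: (((7*(0+5))*((y+7)+0))+y) (not simplifiable)
  at L: ((7*(0+5))*((y+7)+0)) (not simplifiable)
  at LL: (7*(0+5)) (not simplifiable)
  at LLR: (0+5) (SIMPLIFIABLE)
  at LR: ((y+7)+0) (SIMPLIFIABLE)
  at LRL: (y+7) (not simplifiable)
Found simplifiable subexpr at path LLR: (0+5)
One SIMPLIFY step would give: (((7*5)*((y+7)+0))+y)
-> NOT in normal form.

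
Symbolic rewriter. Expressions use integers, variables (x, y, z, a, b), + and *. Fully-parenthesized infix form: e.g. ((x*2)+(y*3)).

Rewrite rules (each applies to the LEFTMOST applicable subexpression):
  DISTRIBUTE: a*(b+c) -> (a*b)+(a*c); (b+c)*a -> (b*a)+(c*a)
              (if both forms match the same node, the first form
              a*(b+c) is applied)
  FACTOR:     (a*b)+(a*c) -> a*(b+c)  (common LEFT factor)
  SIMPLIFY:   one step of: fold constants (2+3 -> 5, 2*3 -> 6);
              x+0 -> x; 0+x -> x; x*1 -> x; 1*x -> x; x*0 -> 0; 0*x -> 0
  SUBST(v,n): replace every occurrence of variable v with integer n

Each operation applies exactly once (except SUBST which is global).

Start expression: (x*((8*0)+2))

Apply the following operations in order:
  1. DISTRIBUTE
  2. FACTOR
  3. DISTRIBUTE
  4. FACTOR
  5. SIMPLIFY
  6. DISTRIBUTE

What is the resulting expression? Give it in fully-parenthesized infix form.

Answer: ((x*0)+(x*2))

Derivation:
Start: (x*((8*0)+2))
Apply DISTRIBUTE at root (target: (x*((8*0)+2))): (x*((8*0)+2)) -> ((x*(8*0))+(x*2))
Apply FACTOR at root (target: ((x*(8*0))+(x*2))): ((x*(8*0))+(x*2)) -> (x*((8*0)+2))
Apply DISTRIBUTE at root (target: (x*((8*0)+2))): (x*((8*0)+2)) -> ((x*(8*0))+(x*2))
Apply FACTOR at root (target: ((x*(8*0))+(x*2))): ((x*(8*0))+(x*2)) -> (x*((8*0)+2))
Apply SIMPLIFY at RL (target: (8*0)): (x*((8*0)+2)) -> (x*(0+2))
Apply DISTRIBUTE at root (target: (x*(0+2))): (x*(0+2)) -> ((x*0)+(x*2))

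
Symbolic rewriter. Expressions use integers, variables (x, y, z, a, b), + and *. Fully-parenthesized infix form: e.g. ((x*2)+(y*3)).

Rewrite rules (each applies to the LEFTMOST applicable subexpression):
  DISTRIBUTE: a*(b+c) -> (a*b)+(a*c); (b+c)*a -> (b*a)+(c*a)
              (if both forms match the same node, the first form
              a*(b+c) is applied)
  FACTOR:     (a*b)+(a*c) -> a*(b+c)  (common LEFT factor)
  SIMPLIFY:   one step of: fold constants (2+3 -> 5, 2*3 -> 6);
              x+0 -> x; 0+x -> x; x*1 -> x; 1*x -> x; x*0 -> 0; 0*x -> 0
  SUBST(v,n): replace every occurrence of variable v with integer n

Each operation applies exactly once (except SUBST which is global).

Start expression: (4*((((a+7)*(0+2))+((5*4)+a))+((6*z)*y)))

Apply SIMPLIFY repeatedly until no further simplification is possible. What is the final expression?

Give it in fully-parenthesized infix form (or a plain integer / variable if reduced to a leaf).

Start: (4*((((a+7)*(0+2))+((5*4)+a))+((6*z)*y)))
Step 1: at RLLR: (0+2) -> 2; overall: (4*((((a+7)*(0+2))+((5*4)+a))+((6*z)*y))) -> (4*((((a+7)*2)+((5*4)+a))+((6*z)*y)))
Step 2: at RLRL: (5*4) -> 20; overall: (4*((((a+7)*2)+((5*4)+a))+((6*z)*y))) -> (4*((((a+7)*2)+(20+a))+((6*z)*y)))
Fixed point: (4*((((a+7)*2)+(20+a))+((6*z)*y)))

Answer: (4*((((a+7)*2)+(20+a))+((6*z)*y)))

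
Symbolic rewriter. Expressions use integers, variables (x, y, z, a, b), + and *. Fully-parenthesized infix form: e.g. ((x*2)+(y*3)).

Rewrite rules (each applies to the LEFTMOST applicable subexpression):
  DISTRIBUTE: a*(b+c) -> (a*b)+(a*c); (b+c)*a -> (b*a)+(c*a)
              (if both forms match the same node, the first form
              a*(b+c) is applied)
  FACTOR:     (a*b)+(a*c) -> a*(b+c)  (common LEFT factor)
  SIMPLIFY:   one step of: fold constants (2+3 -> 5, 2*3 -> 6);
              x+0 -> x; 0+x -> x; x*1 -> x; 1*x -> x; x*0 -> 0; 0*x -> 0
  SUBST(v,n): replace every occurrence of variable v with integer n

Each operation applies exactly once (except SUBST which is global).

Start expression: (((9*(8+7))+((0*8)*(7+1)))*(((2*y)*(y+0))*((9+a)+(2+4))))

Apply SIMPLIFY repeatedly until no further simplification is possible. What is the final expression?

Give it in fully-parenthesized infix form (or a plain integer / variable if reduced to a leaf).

Answer: (135*(((2*y)*y)*((9+a)+6)))

Derivation:
Start: (((9*(8+7))+((0*8)*(7+1)))*(((2*y)*(y+0))*((9+a)+(2+4))))
Step 1: at LLR: (8+7) -> 15; overall: (((9*(8+7))+((0*8)*(7+1)))*(((2*y)*(y+0))*((9+a)+(2+4)))) -> (((9*15)+((0*8)*(7+1)))*(((2*y)*(y+0))*((9+a)+(2+4))))
Step 2: at LL: (9*15) -> 135; overall: (((9*15)+((0*8)*(7+1)))*(((2*y)*(y+0))*((9+a)+(2+4)))) -> ((135+((0*8)*(7+1)))*(((2*y)*(y+0))*((9+a)+(2+4))))
Step 3: at LRL: (0*8) -> 0; overall: ((135+((0*8)*(7+1)))*(((2*y)*(y+0))*((9+a)+(2+4)))) -> ((135+(0*(7+1)))*(((2*y)*(y+0))*((9+a)+(2+4))))
Step 4: at LR: (0*(7+1)) -> 0; overall: ((135+(0*(7+1)))*(((2*y)*(y+0))*((9+a)+(2+4)))) -> ((135+0)*(((2*y)*(y+0))*((9+a)+(2+4))))
Step 5: at L: (135+0) -> 135; overall: ((135+0)*(((2*y)*(y+0))*((9+a)+(2+4)))) -> (135*(((2*y)*(y+0))*((9+a)+(2+4))))
Step 6: at RLR: (y+0) -> y; overall: (135*(((2*y)*(y+0))*((9+a)+(2+4)))) -> (135*(((2*y)*y)*((9+a)+(2+4))))
Step 7: at RRR: (2+4) -> 6; overall: (135*(((2*y)*y)*((9+a)+(2+4)))) -> (135*(((2*y)*y)*((9+a)+6)))
Fixed point: (135*(((2*y)*y)*((9+a)+6)))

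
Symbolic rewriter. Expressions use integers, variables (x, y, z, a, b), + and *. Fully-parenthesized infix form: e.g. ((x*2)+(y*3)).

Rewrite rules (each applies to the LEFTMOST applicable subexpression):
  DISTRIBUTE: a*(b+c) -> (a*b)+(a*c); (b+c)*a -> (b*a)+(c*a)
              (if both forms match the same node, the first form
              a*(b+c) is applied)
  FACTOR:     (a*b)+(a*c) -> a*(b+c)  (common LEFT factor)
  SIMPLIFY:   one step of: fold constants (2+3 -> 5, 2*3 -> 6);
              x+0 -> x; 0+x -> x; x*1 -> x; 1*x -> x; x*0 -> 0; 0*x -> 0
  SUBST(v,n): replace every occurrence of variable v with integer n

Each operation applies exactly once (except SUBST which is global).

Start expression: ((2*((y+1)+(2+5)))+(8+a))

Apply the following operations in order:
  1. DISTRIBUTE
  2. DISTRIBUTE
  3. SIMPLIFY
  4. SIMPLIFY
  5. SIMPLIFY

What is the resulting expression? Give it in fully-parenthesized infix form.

Start: ((2*((y+1)+(2+5)))+(8+a))
Apply DISTRIBUTE at L (target: (2*((y+1)+(2+5)))): ((2*((y+1)+(2+5)))+(8+a)) -> (((2*(y+1))+(2*(2+5)))+(8+a))
Apply DISTRIBUTE at LL (target: (2*(y+1))): (((2*(y+1))+(2*(2+5)))+(8+a)) -> ((((2*y)+(2*1))+(2*(2+5)))+(8+a))
Apply SIMPLIFY at LLR (target: (2*1)): ((((2*y)+(2*1))+(2*(2+5)))+(8+a)) -> ((((2*y)+2)+(2*(2+5)))+(8+a))
Apply SIMPLIFY at LRR (target: (2+5)): ((((2*y)+2)+(2*(2+5)))+(8+a)) -> ((((2*y)+2)+(2*7))+(8+a))
Apply SIMPLIFY at LR (target: (2*7)): ((((2*y)+2)+(2*7))+(8+a)) -> ((((2*y)+2)+14)+(8+a))

Answer: ((((2*y)+2)+14)+(8+a))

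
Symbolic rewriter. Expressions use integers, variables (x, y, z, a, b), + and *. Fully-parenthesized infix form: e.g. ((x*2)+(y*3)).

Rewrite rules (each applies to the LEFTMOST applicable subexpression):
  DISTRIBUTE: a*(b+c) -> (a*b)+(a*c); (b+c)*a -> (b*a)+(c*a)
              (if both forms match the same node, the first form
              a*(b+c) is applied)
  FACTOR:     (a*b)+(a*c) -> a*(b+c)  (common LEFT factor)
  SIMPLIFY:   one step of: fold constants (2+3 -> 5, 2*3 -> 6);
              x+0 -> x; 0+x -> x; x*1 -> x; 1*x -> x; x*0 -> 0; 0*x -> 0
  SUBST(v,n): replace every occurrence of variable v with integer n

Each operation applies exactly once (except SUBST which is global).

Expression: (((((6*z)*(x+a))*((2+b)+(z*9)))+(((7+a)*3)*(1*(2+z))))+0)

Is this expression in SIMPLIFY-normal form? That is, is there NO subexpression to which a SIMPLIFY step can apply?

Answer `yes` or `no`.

Answer: no

Derivation:
Expression: (((((6*z)*(x+a))*((2+b)+(z*9)))+(((7+a)*3)*(1*(2+z))))+0)
Scanning for simplifiable subexpressions (pre-order)...
  at root: (((((6*z)*(x+a))*((2+b)+(z*9)))+(((7+a)*3)*(1*(2+z))))+0) (SIMPLIFIABLE)
  at L: ((((6*z)*(x+a))*((2+b)+(z*9)))+(((7+a)*3)*(1*(2+z)))) (not simplifiable)
  at LL: (((6*z)*(x+a))*((2+b)+(z*9))) (not simplifiable)
  at LLL: ((6*z)*(x+a)) (not simplifiable)
  at LLLL: (6*z) (not simplifiable)
  at LLLR: (x+a) (not simplifiable)
  at LLR: ((2+b)+(z*9)) (not simplifiable)
  at LLRL: (2+b) (not simplifiable)
  at LLRR: (z*9) (not simplifiable)
  at LR: (((7+a)*3)*(1*(2+z))) (not simplifiable)
  at LRL: ((7+a)*3) (not simplifiable)
  at LRLL: (7+a) (not simplifiable)
  at LRR: (1*(2+z)) (SIMPLIFIABLE)
  at LRRR: (2+z) (not simplifiable)
Found simplifiable subexpr at path root: (((((6*z)*(x+a))*((2+b)+(z*9)))+(((7+a)*3)*(1*(2+z))))+0)
One SIMPLIFY step would give: ((((6*z)*(x+a))*((2+b)+(z*9)))+(((7+a)*3)*(1*(2+z))))
-> NOT in normal form.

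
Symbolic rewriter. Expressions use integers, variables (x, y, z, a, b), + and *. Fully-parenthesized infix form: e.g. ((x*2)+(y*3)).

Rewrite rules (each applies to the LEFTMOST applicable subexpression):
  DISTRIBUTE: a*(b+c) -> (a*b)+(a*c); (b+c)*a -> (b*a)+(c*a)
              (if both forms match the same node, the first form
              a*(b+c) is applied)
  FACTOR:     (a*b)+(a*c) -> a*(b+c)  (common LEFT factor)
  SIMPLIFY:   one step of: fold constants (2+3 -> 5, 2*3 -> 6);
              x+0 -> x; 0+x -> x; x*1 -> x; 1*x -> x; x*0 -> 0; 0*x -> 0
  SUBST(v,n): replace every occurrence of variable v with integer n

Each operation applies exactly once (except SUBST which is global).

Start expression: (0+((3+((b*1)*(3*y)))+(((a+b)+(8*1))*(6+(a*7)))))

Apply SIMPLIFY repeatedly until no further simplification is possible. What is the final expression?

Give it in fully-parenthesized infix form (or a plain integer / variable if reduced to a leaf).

Answer: ((3+(b*(3*y)))+(((a+b)+8)*(6+(a*7))))

Derivation:
Start: (0+((3+((b*1)*(3*y)))+(((a+b)+(8*1))*(6+(a*7)))))
Step 1: at root: (0+((3+((b*1)*(3*y)))+(((a+b)+(8*1))*(6+(a*7))))) -> ((3+((b*1)*(3*y)))+(((a+b)+(8*1))*(6+(a*7)))); overall: (0+((3+((b*1)*(3*y)))+(((a+b)+(8*1))*(6+(a*7))))) -> ((3+((b*1)*(3*y)))+(((a+b)+(8*1))*(6+(a*7))))
Step 2: at LRL: (b*1) -> b; overall: ((3+((b*1)*(3*y)))+(((a+b)+(8*1))*(6+(a*7)))) -> ((3+(b*(3*y)))+(((a+b)+(8*1))*(6+(a*7))))
Step 3: at RLR: (8*1) -> 8; overall: ((3+(b*(3*y)))+(((a+b)+(8*1))*(6+(a*7)))) -> ((3+(b*(3*y)))+(((a+b)+8)*(6+(a*7))))
Fixed point: ((3+(b*(3*y)))+(((a+b)+8)*(6+(a*7))))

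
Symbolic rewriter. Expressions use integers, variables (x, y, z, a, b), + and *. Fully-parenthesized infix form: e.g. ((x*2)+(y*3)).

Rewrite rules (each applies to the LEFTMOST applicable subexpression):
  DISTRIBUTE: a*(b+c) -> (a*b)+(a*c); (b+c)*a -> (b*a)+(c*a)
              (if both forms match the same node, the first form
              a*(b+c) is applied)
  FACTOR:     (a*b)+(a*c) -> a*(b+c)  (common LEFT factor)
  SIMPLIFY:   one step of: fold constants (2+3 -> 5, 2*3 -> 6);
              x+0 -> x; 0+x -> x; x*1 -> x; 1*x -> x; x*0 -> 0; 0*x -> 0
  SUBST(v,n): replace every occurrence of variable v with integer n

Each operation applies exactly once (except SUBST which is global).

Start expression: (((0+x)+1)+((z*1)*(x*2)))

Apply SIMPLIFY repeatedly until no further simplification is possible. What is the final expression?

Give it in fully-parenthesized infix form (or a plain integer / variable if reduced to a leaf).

Start: (((0+x)+1)+((z*1)*(x*2)))
Step 1: at LL: (0+x) -> x; overall: (((0+x)+1)+((z*1)*(x*2))) -> ((x+1)+((z*1)*(x*2)))
Step 2: at RL: (z*1) -> z; overall: ((x+1)+((z*1)*(x*2))) -> ((x+1)+(z*(x*2)))
Fixed point: ((x+1)+(z*(x*2)))

Answer: ((x+1)+(z*(x*2)))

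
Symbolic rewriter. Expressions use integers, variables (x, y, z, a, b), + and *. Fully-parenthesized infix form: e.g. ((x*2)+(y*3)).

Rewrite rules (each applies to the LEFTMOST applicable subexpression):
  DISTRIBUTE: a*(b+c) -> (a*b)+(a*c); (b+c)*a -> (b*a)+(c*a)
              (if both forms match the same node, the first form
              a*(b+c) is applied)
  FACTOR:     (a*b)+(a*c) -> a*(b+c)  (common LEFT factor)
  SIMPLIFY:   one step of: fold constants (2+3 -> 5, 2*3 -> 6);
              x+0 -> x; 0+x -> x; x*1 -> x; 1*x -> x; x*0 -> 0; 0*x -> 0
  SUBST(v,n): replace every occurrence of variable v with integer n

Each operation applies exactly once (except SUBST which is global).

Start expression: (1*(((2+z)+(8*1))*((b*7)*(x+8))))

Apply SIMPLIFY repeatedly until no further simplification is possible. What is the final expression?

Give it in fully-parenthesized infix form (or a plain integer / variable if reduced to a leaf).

Start: (1*(((2+z)+(8*1))*((b*7)*(x+8))))
Step 1: at root: (1*(((2+z)+(8*1))*((b*7)*(x+8)))) -> (((2+z)+(8*1))*((b*7)*(x+8))); overall: (1*(((2+z)+(8*1))*((b*7)*(x+8)))) -> (((2+z)+(8*1))*((b*7)*(x+8)))
Step 2: at LR: (8*1) -> 8; overall: (((2+z)+(8*1))*((b*7)*(x+8))) -> (((2+z)+8)*((b*7)*(x+8)))
Fixed point: (((2+z)+8)*((b*7)*(x+8)))

Answer: (((2+z)+8)*((b*7)*(x+8)))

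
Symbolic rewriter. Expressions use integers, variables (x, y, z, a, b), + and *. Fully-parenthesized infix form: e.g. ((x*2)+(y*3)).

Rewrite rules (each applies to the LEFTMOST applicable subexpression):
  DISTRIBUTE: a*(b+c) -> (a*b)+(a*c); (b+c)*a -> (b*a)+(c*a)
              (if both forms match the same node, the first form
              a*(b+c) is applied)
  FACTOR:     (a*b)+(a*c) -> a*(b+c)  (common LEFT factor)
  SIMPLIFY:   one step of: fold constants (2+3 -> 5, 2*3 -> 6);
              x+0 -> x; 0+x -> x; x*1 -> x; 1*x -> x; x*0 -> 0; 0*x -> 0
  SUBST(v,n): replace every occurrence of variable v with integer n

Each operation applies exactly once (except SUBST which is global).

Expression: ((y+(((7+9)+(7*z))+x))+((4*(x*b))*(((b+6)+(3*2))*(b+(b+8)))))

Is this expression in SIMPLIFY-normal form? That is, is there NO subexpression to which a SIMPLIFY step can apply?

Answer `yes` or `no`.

Expression: ((y+(((7+9)+(7*z))+x))+((4*(x*b))*(((b+6)+(3*2))*(b+(b+8)))))
Scanning for simplifiable subexpressions (pre-order)...
  at root: ((y+(((7+9)+(7*z))+x))+((4*(x*b))*(((b+6)+(3*2))*(b+(b+8))))) (not simplifiable)
  at L: (y+(((7+9)+(7*z))+x)) (not simplifiable)
  at LR: (((7+9)+(7*z))+x) (not simplifiable)
  at LRL: ((7+9)+(7*z)) (not simplifiable)
  at LRLL: (7+9) (SIMPLIFIABLE)
  at LRLR: (7*z) (not simplifiable)
  at R: ((4*(x*b))*(((b+6)+(3*2))*(b+(b+8)))) (not simplifiable)
  at RL: (4*(x*b)) (not simplifiable)
  at RLR: (x*b) (not simplifiable)
  at RR: (((b+6)+(3*2))*(b+(b+8))) (not simplifiable)
  at RRL: ((b+6)+(3*2)) (not simplifiable)
  at RRLL: (b+6) (not simplifiable)
  at RRLR: (3*2) (SIMPLIFIABLE)
  at RRR: (b+(b+8)) (not simplifiable)
  at RRRR: (b+8) (not simplifiable)
Found simplifiable subexpr at path LRLL: (7+9)
One SIMPLIFY step would give: ((y+((16+(7*z))+x))+((4*(x*b))*(((b+6)+(3*2))*(b+(b+8)))))
-> NOT in normal form.

Answer: no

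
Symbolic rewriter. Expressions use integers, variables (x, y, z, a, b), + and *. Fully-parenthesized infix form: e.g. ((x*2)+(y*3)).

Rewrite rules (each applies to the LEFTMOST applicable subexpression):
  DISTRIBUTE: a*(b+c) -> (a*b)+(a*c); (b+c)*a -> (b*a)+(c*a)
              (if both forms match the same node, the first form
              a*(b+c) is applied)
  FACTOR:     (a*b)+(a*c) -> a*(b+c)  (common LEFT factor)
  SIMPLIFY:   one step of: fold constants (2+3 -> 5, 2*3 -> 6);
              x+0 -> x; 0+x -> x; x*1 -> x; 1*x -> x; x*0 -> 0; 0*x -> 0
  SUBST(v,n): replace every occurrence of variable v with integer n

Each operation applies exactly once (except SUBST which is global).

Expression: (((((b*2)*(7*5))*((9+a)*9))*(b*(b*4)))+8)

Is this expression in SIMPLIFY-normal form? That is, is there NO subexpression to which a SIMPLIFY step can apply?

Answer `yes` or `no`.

Expression: (((((b*2)*(7*5))*((9+a)*9))*(b*(b*4)))+8)
Scanning for simplifiable subexpressions (pre-order)...
  at root: (((((b*2)*(7*5))*((9+a)*9))*(b*(b*4)))+8) (not simplifiable)
  at L: ((((b*2)*(7*5))*((9+a)*9))*(b*(b*4))) (not simplifiable)
  at LL: (((b*2)*(7*5))*((9+a)*9)) (not simplifiable)
  at LLL: ((b*2)*(7*5)) (not simplifiable)
  at LLLL: (b*2) (not simplifiable)
  at LLLR: (7*5) (SIMPLIFIABLE)
  at LLR: ((9+a)*9) (not simplifiable)
  at LLRL: (9+a) (not simplifiable)
  at LR: (b*(b*4)) (not simplifiable)
  at LRR: (b*4) (not simplifiable)
Found simplifiable subexpr at path LLLR: (7*5)
One SIMPLIFY step would give: (((((b*2)*35)*((9+a)*9))*(b*(b*4)))+8)
-> NOT in normal form.

Answer: no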